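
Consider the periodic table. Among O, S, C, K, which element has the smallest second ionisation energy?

Consider each +1 ion: O⁺ still has 5 valence electrons; S⁺ still has 5 valence electrons; C⁺ still has 3 valence electrons; K⁺ is the bare [Ar] core.
Usually core removal costs more than valence removal, but here the competition is close: a tightly held n=2 valence electron can cost more to remove than an n=3 core electron, so the actual values have to decide it.
Valence configurations: O⁺ [He]2s²2p³, S⁺ [Ne]3s²3p³, C⁺ [He]2s²2p¹.
The numbers (kJ/mol): O 3388, S 2252, C 2353, K 3052.
Putting it together, IE_2: S < C < K < O.

S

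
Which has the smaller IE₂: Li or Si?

Si

After 1 electron has been removed, what remains? Li⁺ is the bare [He] core; Si⁺ still has 3 valence electrons.
Core electrons are held far more tightly than valence electrons, so Li tops the IE_2 order.
Approximate IE_2 values (kJ/mol): Li 7298, Si 1577.
So the second ionization energies run Si < Li.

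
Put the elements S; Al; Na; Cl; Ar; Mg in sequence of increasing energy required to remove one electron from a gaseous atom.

Na is in period 3, group 1; Mg is in period 3, group 2; Al is in period 3, group 13; S is in period 3, group 16; Cl is in period 3, group 17; Ar is in period 3, group 18.
IE₁ increases left→right with effective nuclear charge and decreases top→bottom as the valence shell moves farther out.
All lie in period 3; the across-period trend (first ionization energy increases left to right) applies, with the exception below.
Note the exception: Mg has a higher first ionization energy than Al, contrary to the simple trend — Al's single 3p electron is easier to remove than one from Mg's filled 3s².
For reference (kJ/mol): Na 496, Mg 738, Al 578, S 1000, Cl 1251, Ar 1521.
So from lowest to highest: Na < Al < Mg < S < Cl < Ar.

Na < Al < Mg < S < Cl < Ar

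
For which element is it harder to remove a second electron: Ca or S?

S

Consider each +1 ion: Ca⁺ still has 1 valence electron; S⁺ still has 5 valence electrons.
All are still removing valence electrons, so compare the +1 ions as you would atoms: IE_2 generally rises across a period (higher Z_eff) and falls down a group (larger shell), subject to the usual subshell exceptions.
Valence configurations: Ca⁺ [Ar]4s¹, S⁺ [Ne]3s²3p³.
Approximate IE_2 values (kJ/mol): Ca 1145, S 2252.
So the second ionization energies run Ca < S.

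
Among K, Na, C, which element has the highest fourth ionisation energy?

Na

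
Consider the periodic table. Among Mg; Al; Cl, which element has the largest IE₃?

IE_3 is the cost of taking one more electron from the +2 cation: Mg²⁺ is the bare [Ne] core; Al²⁺ still has 1 valence electron; Cl²⁺ still has 5 valence electrons.
Breaking into a closed-shell core is much more expensive than removing a leftover valence electron — Mg has the largest IE_3 here.
Valence configurations: Al²⁺ [Ne]3s¹, Cl²⁺ [Ne]3s²3p³.
Approximate IE_3 values (kJ/mol): Mg 7733, Al 2745, Cl 3822.
So the third ionization energies run Al < Cl < Mg.

Mg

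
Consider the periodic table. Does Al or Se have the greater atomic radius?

Al

Al is in period 3, group 13; Se is in period 4, group 16.
Radius decreases left→right (rising Z_eff, same n) and increases top→bottom (higher n).
Here both period and group differ, so the two effects have to be weighed against each other.
Al > Se: period and group pull opposite ways; the across-period shift dominates (126 vs 116 pm).
Tabulated atomic radius (pm): Al 126, Se 116.
So Al has the greater atomic radius (Al > Se).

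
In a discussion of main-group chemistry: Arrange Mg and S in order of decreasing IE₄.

Consider each +3 ion: Mg³⁺ is already 1 electron into the core; S³⁺ still has 3 valence electrons.
Core electrons are held far more tightly than valence electrons, so Mg tops the IE_4 order.
The numbers (kJ/mol): Mg 10543, S 4556.
Hence IE_4: S < Mg.

Mg > S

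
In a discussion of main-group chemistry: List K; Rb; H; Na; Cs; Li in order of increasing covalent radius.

H, Li, Na, K, Rb, Cs

H is in period 1, group 1; Li is in period 2, group 1; Na is in period 3, group 1; K is in period 4, group 1; Rb is in period 5, group 1; Cs is in period 6, group 1.
Radius decreases left→right (rising Z_eff, same n) and increases top→bottom (higher n).
All are in group 1, so atomic radius increases down the group.
So from smallest to largest: H < Li < Na < K < Rb < Cs.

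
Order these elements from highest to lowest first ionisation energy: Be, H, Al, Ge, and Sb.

H, Be, Sb, Ge, Al

Removing the outermost electron gets harder across a period and easier down a group.
A diagonal step moves right (one effect) and down (the opposite effect) at once.
Ge > Al: period and group pull opposite ways; the across-period shift dominates (762 vs 578 kJ/mol).
Sb > Ge: period and group pull opposite ways; the across-period shift dominates (831 vs 762 kJ/mol).
Be > Sb: period and group pull opposite ways; the down-group shift dominates (900 vs 831 kJ/mol).
H > Be: period and group pull opposite ways; the down-group shift dominates (1312 vs 900 kJ/mol).
Tabulated first ionization energy (kJ/mol): H 1312, Be 900, Al 578, Ge 762, Sb 831.
So from highest to lowest: H > Be > Sb > Ge > Al.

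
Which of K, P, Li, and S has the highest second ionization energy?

IE_2 is the cost of taking one more electron from the +1 cation: K⁺ is the bare [Ar] core; P⁺ still has 4 valence electrons; Li⁺ is the bare [He] core; S⁺ still has 5 valence electrons.
Breaking into a closed-shell core is much more expensive than removing a leftover valence electron — K and Li have the largest IE_2 here.
Valence configurations: P⁺ [Ne]3s²3p², S⁺ [Ne]3s²3p³.
Tabulated IE_2 (kJ/mol): K 3052, P 1907, Li 7298, S 2252.
So the second ionization energies run P < S < K < Li.

Li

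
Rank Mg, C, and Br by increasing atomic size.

C < Br < Mg

C is in period 2, group 14; Mg is in period 3, group 2; Br is in period 4, group 17.
Atomic radius shrinks across a period as nuclear charge pulls the same shell inward, and grows down a group as new shells are added.
Neither a single period nor a single group — weigh both effects.
Br > C: period and group pull opposite ways; the down-group shift dominates (114 vs 75 pm).
Mg > Br: period and group pull opposite ways; the across-period shift dominates (139 vs 114 pm).
For reference (pm): C 75, Mg 139, Br 114.
So from smallest to largest: C < Br < Mg.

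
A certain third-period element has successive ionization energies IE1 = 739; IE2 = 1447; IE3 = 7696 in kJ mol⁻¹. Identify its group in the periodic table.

Group 2

Look for the largest jump between consecutive ionization energies: IE3/IE2 ≈ 5.3, far larger than any earlier ratio.
That jump marks the point where a core electron is being removed. So the atom has 2 valence electrons.
A main-group element with 2 valence electrons is in group 2.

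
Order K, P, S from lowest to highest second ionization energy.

Consider each +1 ion: K⁺ is the bare [Ar] core; P⁺ still has 4 valence electrons; S⁺ still has 5 valence electrons.
Pulling an electron out of a noble-gas core costs far more than removing a remaining valence electron, so K sits at the high end of IE_2.
Valence configurations: P⁺ [Ne]3s²3p², S⁺ [Ne]3s²3p³.
Approximate IE_2 values (kJ/mol): K 3052, P 1907, S 2252.
Hence IE_2: P < S < K.

P < S < K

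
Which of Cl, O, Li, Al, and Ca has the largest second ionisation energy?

Li

After 1 electron has been removed, what remains? Cl⁺ still has 6 valence electrons; O⁺ still has 5 valence electrons; Li⁺ is the bare [He] core; Al⁺ still has 2 valence electrons; Ca⁺ still has 1 valence electron.
Core electrons are held far more tightly than valence electrons, so Li tops the IE_2 order.
Valence configurations: Cl⁺ [Ne]3s²3p⁴, O⁺ [He]2s²2p³, Al⁺ [Ne]3s², Ca⁺ [Ar]4s¹.
Tabulated IE_2 (kJ/mol): Cl 2298, O 3388, Li 7298, Al 1817, Ca 1145.
Putting it together, IE_2: Ca < Al < Cl < O < Li.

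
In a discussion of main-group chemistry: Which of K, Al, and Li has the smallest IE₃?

After 2 electrons have been removed, what remains? K²⁺ is already 1 electron into the core; Al²⁺ still has 1 valence electron; Li²⁺ is already 1 electron into the core.
Core electrons are held far more tightly than valence electrons, so K and Li top the IE_3 order.
Approximate IE_3 values (kJ/mol): K 4420, Al 2745, Li 11815.
So the third ionization energies run Al < K < Li.

Al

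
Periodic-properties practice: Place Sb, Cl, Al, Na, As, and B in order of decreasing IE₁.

B is in period 2, group 13; Na is in period 3, group 1; Al is in period 3, group 13; Cl is in period 3, group 17; As is in period 4, group 15; Sb is in period 5, group 15.
Removing the outermost electron gets harder across a period and easier down a group.
Neither a single period nor a single group — weigh both effects.
Al > Na: Al lies to the right of Na in period 3, so the across-period effect alone puts Al higher.
B > Al: B sits above Al in group 13, so the down-group effect alone puts B higher.
Sb > B: period and group pull opposite ways; the across-period shift dominates (831 vs 801 kJ/mol).
As > Sb: As sits above Sb in group 15, so the down-group effect alone puts As higher.
Cl > As: both effects reinforce here, so Cl is clearly the higher of the two.
Tabulated first ionization energy (kJ/mol): B 801, Na 496, Al 578, Cl 1251, As 947, Sb 831.
So from highest to lowest: Cl > As > Sb > B > Al > Na.

Cl, As, Sb, B, Al, Na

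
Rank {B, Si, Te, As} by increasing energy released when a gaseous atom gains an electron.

B < As < Si < Te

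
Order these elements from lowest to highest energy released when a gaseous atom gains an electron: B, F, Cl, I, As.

B, As, I, F, Cl

B is in period 2, group 13; F is in period 2, group 17; Cl is in period 3, group 17; As is in period 4, group 15; I is in period 5, group 17.
EA tends to increase across a period and decrease down a group, though the pattern is less regular than for IE or radius.
Neither a single period nor a single group — weigh both effects.
As > B: the two effects oppose for this pair; the across-period effect wins (78 vs 27 kJ/mol).
I > As: period and group pull opposite ways; the across-period shift dominates (295 vs 78 kJ/mol).
F > I: they share group 17; the group trend gives F the larger value.
Cl > F: this pair runs against the simple trend — see the exception note.
Note the exception: Cl has a higher electron affinity than F, contrary to the simple trend — F's small 2p subshell makes the incoming electron feel strong e⁻–e⁻ repulsion, so Cl actually releases more energy on gaining an electron.
Tabulated electron affinity (kJ/mol): B 27, F 328, Cl 349, As 78, I 295.
So from lowest to highest: B < As < I < F < Cl.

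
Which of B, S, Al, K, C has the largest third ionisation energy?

C

IE_3 is the cost of taking one more electron from the +2 cation: B²⁺ still has 1 valence electron; S²⁺ still has 4 valence electrons; Al²⁺ still has 1 valence electron; K²⁺ is already 1 electron into the core; C²⁺ still has 2 valence electrons.
Usually core removal costs more than valence removal, but here the competition is close: a tightly held n=2 valence electron can cost more to remove than an n=3 core electron, so the actual values have to decide it.
Valence configurations: B²⁺ [He]2s¹, S²⁺ [Ne]3s²3p², Al²⁺ [Ne]3s¹, C²⁺ [He]2s².
The numbers (kJ/mol): B 3660, S 3357, Al 2745, K 4420, C 4620.
Overall IE_3 order: Al < S < B < K < C.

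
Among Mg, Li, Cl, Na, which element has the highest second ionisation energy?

Li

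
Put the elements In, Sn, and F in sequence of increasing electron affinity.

F is in period 2, group 17; In is in period 5, group 13; Sn is in period 5, group 14.
Adding an electron releases more energy for atoms nearer the top right (short of the noble gases).
These span different periods and groups, so the two trends combine.
Sn > In: Sn lies to the right of In in period 5, so the across-period effect alone puts Sn higher.
F > Sn: relative to Sn, both the across-period and down-group shifts push F's electron affinity up.
For reference (kJ/mol): F 328, In 29, Sn 107.
So from lowest to highest: In < Sn < F.

In < Sn < F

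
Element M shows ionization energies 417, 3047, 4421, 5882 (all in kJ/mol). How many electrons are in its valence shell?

1

Look for the largest jump between consecutive ionization energies: IE2/IE1 ≈ 7.3, far larger than any earlier ratio.
That jump marks the point where a core electron is being removed. So the atom has 1 valence electron.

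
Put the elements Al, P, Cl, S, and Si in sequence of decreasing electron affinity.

Electron affinity generally becomes more exothermic across a period toward the halogens and less exothermic down a group.
All lie in period 3; the across-period trend (electron affinity increases left to right) applies, with the exception below.
Note the exception: Si has a higher electron affinity than P, contrary to the simple trend — adding an electron to P's half-filled 3p³ is unfavourable, so Si (3p²) has the more exothermic EA.
Tabulated electron affinity (kJ/mol): Al 42, Si 134, P 72, S 200, Cl 349.
So from highest to lowest: Cl > S > Si > P > Al.

Cl > S > Si > P > Al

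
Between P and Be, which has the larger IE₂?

After 1 electron has been removed, what remains? P⁺ still has 4 valence electrons; Be⁺ still has 1 valence electron.
All are still removing valence electrons, so compare the +1 ions as you would atoms: IE_2 generally rises across a period (higher Z_eff) and falls down a group (larger shell), subject to the usual subshell exceptions.
Valence configurations: P⁺ [Ne]3s²3p², Be⁺ [He]2s¹.
Approximate IE_2 values (kJ/mol): P 1907, Be 1757.
Overall IE_2 order: Be < P.

P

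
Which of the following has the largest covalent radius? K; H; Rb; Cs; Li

H is in period 1, group 1; Li is in period 2, group 1; K is in period 4, group 1; Rb is in period 5, group 1; Cs is in period 6, group 1.
Across a period the added protons contract the valence shell; down a group each new principal shell makes the atom larger.
All are in group 1, so atomic radius increases down the group.
The largest covalent radius among these belongs to Cs.

Cs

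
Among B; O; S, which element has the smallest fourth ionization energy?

The fourth ionization energy removes an electron from the +3 ion. For each element: B³⁺ is the bare [He] core; O³⁺ still has 3 valence electrons; S³⁺ still has 3 valence electrons.
Breaking into a closed-shell core is much more expensive than removing a leftover valence electron — B has the largest IE_4 here.
Valence configurations: O³⁺ [He]2s²2p¹, S³⁺ [Ne]3s²3p¹.
Approximate IE_4 values (kJ/mol): B 25026, O 7469, S 4556.
Hence IE_4: S < O < B.

S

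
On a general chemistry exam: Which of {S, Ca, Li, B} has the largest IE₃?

Li

IE_3 is the cost of taking one more electron from the +2 cation: S²⁺ still has 4 valence electrons; Ca²⁺ is the bare [Ar] core; Li²⁺ is already 1 electron into the core; B²⁺ still has 1 valence electron.
Pulling an electron out of a noble-gas core costs far more than removing a remaining valence electron, so Ca and Li sit at the high end of IE_3.
Valence configurations: S²⁺ [Ne]3s²3p², B²⁺ [He]2s¹.
Approximate IE_3 values (kJ/mol): S 3357, Ca 4912, Li 11815, B 3660.
Putting it together, IE_3: S < B < Ca < Li.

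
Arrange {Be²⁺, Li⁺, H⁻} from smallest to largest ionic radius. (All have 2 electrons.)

Be²⁺ < Li⁺ < H⁻

All of these have 2 electrons, so size is governed by nuclear charge alone: the more protons, the stronger the pull on the same electron cloud, and the smaller the ion.
Nuclear charges: Be²⁺ (Z=4), Li⁺ (Z=3), H⁻ (Z=1).
Smallest to largest: Be²⁺ < Li⁺ < H⁻.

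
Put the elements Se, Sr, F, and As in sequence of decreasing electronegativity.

Electronegativity increases across a period and decreases down a group, tracking effective nuclear charge and atomic size.
Here both period and group differ, so the two effects have to be weighed against each other.
As > Sr: relative to Sr, both the across-period and down-group shifts push As's electronegativity up.
Se > As: Se lies to the right of As in period 4, so the across-period effect alone puts Se higher.
F > Se: relative to Se, both the across-period and down-group shifts push F's electronegativity up.
For reference (Pauling): F 3.98, As 2.18, Se 2.55, Sr 0.95.
So from highest to lowest: F > Se > As > Sr.

F, Se, As, Sr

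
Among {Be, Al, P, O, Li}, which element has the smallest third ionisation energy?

Al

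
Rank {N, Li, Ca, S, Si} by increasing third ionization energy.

Si < S < N < Ca < Li

After 2 electrons have been removed, what remains? N²⁺ still has 3 valence electrons; Li²⁺ is already 1 electron into the core; Ca²⁺ is the bare [Ar] core; S²⁺ still has 4 valence electrons; Si²⁺ still has 2 valence electrons.
Core electrons are held far more tightly than valence electrons, so Ca and Li top the IE_3 order.
Valence configurations: N²⁺ [He]2s²2p¹, S²⁺ [Ne]3s²3p², Si²⁺ [Ne]3s².
Approximate IE_3 values (kJ/mol): N 4578, Li 11815, Ca 4912, S 3357, Si 3232.
Overall IE_3 order: Si < S < N < Ca < Li.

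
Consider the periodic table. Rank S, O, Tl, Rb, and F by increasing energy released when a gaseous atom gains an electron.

Tl < Rb < O < S < F

Atoms with high Z_eff and room in the valence shell (especially the halogens) have the most exothermic electron affinities.
Neither a single period nor a single group — weigh both effects.
Rb > Tl: period and group pull opposite ways; the down-group shift dominates (47 vs 19 kJ/mol).
O > Rb: relative to Rb, both the across-period and down-group shifts push O's electron affinity up.
S > O: this pair runs against the simple trend — see the exception note.
F > S: relative to S, both the across-period and down-group shifts push F's electron affinity up.
Note the exception: S has a higher electron affinity than O, contrary to the simple trend — the compact 2p subshell of O repels the added electron more than S's larger 3p does.
Tabulated electron affinity (kJ/mol): O 141, F 328, S 200, Rb 47, Tl 19.
So from lowest to highest: Tl < Rb < O < S < F.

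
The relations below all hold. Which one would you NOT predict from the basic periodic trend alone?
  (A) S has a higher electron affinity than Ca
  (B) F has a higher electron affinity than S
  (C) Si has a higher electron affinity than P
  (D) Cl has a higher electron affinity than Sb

(C)

The general trend: electron affinity increases across a period and decreases down a group.
(A) S (period 3, group 16) vs Ca (period 4, group 2): the stated order agrees with the simple trend.
(B) F (period 2, group 17) vs S (period 3, group 16): the stated order agrees with the simple trend.
(C) Si (period 3, group 14) vs P (period 3, group 15): the stated order contradicts the simple trend.
(D) Cl (period 3, group 17) vs Sb (period 5, group 15): the stated order agrees with the simple trend.
The exception is (C): adding an electron to P's half-filled 3p³ is unfavourable, so Si (3p²) has the more exothermic EA.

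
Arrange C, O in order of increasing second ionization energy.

C < O

After 1 electron has been removed, what remains? C⁺ still has 3 valence electrons; O⁺ still has 5 valence electrons.
All are still removing valence electrons, so compare the +1 ions as you would atoms: IE_2 generally rises across a period (higher Z_eff) and falls down a group (larger shell), subject to the usual subshell exceptions.
Valence configurations: C⁺ [He]2s²2p¹, O⁺ [He]2s²2p³.
Approximate IE_2 values (kJ/mol): C 2353, O 3388.
Putting it together, IE_2: C < O.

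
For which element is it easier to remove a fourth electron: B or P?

After 3 electrons have been removed, what remains? B³⁺ is the bare [He] core; P³⁺ still has 2 valence electrons.
Core electrons are held far more tightly than valence electrons, so B tops the IE_4 order.
The numbers (kJ/mol): B 25026, P 4964.
Hence IE_4: P < B.

P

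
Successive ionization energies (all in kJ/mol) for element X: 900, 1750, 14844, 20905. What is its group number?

Group 2

Look for the largest jump between consecutive ionization energies: IE3/IE2 ≈ 8.5, far larger than any earlier ratio.
That jump marks the point where a core electron is being removed. So the atom has 2 valence electrons.
A main-group element with 2 valence electrons is in group 2.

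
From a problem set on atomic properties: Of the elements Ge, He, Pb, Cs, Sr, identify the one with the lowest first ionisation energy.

He is in period 1, group 18; Ge is in period 4, group 14; Sr is in period 5, group 2; Cs is in period 6, group 1; Pb is in period 6, group 14.
Removing the outermost electron gets harder across a period and easier down a group.
Here both period and group differ, so the two effects have to be weighed against each other.
Sr > Cs: relative to Cs, both the across-period and down-group shifts push Sr's first ionization energy up.
Pb > Sr: period and group pull opposite ways; the across-period shift dominates (716 vs 550 kJ/mol).
Ge > Pb: Ge sits above Pb in group 14, so the down-group effect alone puts Ge higher.
He > Ge: both effects reinforce here, so He is clearly the higher of the two.
Tabulated first ionization energy (kJ/mol): He 2372, Ge 762, Sr 550, Cs 376, Pb 716.
The lowest first ionisation energy among these belongs to Cs.

Cs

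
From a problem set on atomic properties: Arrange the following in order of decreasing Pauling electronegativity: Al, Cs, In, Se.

Se > In > Al > Cs

Al is in period 3, group 13; Se is in period 4, group 16; In is in period 5, group 13; Cs is in period 6, group 1.
EN rises left→right (higher Z_eff, smaller atoms) and falls top→bottom (larger, more shielded atoms).
These span different periods and groups, so the two trends combine.
Al > Cs: relative to Cs, both the across-period and down-group shifts push Al's electronegativity up.
In > Al: this pair runs against the simple trend — see the exception note.
Se > In: relative to In, both the across-period and down-group shifts push Se's electronegativity up.
Note the exception: In has a higher electronegativity than Al, contrary to the simple trend — poor shielding by filled d (and f) subshells raises the heavier element's effective nuclear charge more than the simple down-group trend predicts.
Approximate values (Pauling): Al 1.61, Se 2.55, In 1.78, Cs 0.79.
So from highest to lowest: Se > In > Al > Cs.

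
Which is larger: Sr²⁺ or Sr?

Forming Sr²⁺ removes 2 electrons from Sr. Fewer electrons for the same nuclear charge means less shielding and a higher Z_eff on the remaining electrons, and for main-group metals the entire outer shell is lost.
A cation is smaller than its parent atom: Sr²⁺ < Sr.

Sr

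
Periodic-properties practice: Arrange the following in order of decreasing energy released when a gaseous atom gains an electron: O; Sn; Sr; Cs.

O > Sn > Cs > Sr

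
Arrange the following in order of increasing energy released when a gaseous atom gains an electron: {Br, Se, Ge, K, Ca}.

K is in period 4, group 1; Ca is in period 4, group 2; Ge is in period 4, group 14; Se is in period 4, group 16; Br is in period 4, group 17.
Atoms with high Z_eff and room in the valence shell (especially the halogens) have the most exothermic electron affinities.
All lie in period 4; the across-period trend (electron affinity increases left to right) applies, with the exception below.
Note the exception: K has a higher electron affinity than Ca, contrary to the simple trend — adding an electron to Ca (ns²) has to open a new, higher-energy np subshell, which is unfavourable.
For reference (kJ/mol): K 48, Ca 2, Ge 119, Se 195, Br 325.
So from lowest to highest: Ca < K < Ge < Se < Br.

Ca, K, Ge, Se, Br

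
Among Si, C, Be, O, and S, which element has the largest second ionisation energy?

O

Consider each +1 ion: Si⁺ still has 3 valence electrons; C⁺ still has 3 valence electrons; Be⁺ still has 1 valence electron; O⁺ still has 5 valence electrons; S⁺ still has 5 valence electrons.
All are still removing valence electrons, so compare the +1 ions as you would atoms: IE_2 generally rises across a period (higher Z_eff) and falls down a group (larger shell), subject to the usual subshell exceptions.
Valence configurations: Si⁺ [Ne]3s²3p¹, C⁺ [He]2s²2p¹, Be⁺ [He]2s¹, O⁺ [He]2s²2p³, S⁺ [Ne]3s²3p³.
Approximate IE_2 values (kJ/mol): Si 1577, C 2353, Be 1757, O 3388, S 2252.
Hence IE_2: Si < Be < S < C < O.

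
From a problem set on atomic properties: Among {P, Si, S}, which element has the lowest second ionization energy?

The second ionization energy removes an electron from the +1 ion. For each element: P⁺ still has 4 valence electrons; Si⁺ still has 3 valence electrons; S⁺ still has 5 valence electrons.
All are still removing valence electrons, so compare the +1 ions as you would atoms: IE_2 generally rises across a period (higher Z_eff) and falls down a group (larger shell), subject to the usual subshell exceptions.
Valence configurations: P⁺ [Ne]3s²3p², Si⁺ [Ne]3s²3p¹, S⁺ [Ne]3s²3p³.
Approximate IE_2 values (kJ/mol): P 1907, Si 1577, S 2252.
So the second ionization energies run Si < P < S.

Si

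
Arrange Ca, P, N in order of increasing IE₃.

P < N < Ca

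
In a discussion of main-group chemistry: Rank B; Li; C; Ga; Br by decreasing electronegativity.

Br, C, B, Ga, Li

Li is in period 2, group 1; B is in period 2, group 13; C is in period 2, group 14; Ga is in period 4, group 13; Br is in period 4, group 17.
Electronegativity increases across a period and decreases down a group, tracking effective nuclear charge and atomic size.
Here both period and group differ, so the two effects have to be weighed against each other.
Ga > Li: the two effects oppose for this pair; the across-period effect wins (1.81 vs 0.98).
B > Ga: they share group 13; the group trend gives B the larger value.
C > B: C lies to the right of B in period 2, so the across-period effect alone puts C higher.
Br > C: period and group pull opposite ways; the across-period shift dominates (2.96 vs 2.55).
Tabulated electronegativity (Pauling): Li 0.98, B 2.04, C 2.55, Ga 1.81, Br 2.96.
So from highest to lowest: Br > C > B > Ga > Li.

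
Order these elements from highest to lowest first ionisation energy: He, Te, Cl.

He is in period 1, group 18; Cl is in period 3, group 17; Te is in period 5, group 16.
IE₁ increases left→right with effective nuclear charge and decreases top→bottom as the valence shell moves farther out.
Here both period and group differ, so the two effects have to be weighed against each other.
Cl > Te: relative to Te, both the across-period and down-group shifts push Cl's first ionization energy up.
He > Cl: relative to Cl, both the across-period and down-group shifts push He's first ionization energy up.
Tabulated first ionization energy (kJ/mol): He 2372, Cl 1251, Te 869.
So from highest to lowest: He > Cl > Te.

He, Cl, Te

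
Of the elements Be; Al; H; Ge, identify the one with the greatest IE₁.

H

H is in period 1, group 1; Be is in period 2, group 2; Al is in period 3, group 13; Ge is in period 4, group 14.
Across a period the outer electron is held more tightly (higher IE₁); down a group it sits in a higher shell, more shielded, and comes off more easily.
A diagonal step moves right (one effect) and down (the opposite effect) at once.
Ge > Al: period and group pull opposite ways; the across-period shift dominates (762 vs 578 kJ/mol).
Be > Ge: period and group pull opposite ways; the down-group shift dominates (900 vs 762 kJ/mol).
H > Be: period and group pull opposite ways; the down-group shift dominates (1312 vs 900 kJ/mol).
Tabulated first ionization energy (kJ/mol): H 1312, Be 900, Al 578, Ge 762.
The greatest IE₁ among these belongs to H.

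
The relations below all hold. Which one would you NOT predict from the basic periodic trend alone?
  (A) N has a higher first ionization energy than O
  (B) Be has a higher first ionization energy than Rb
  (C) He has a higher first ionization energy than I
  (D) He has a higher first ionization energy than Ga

(A)

The general trend: first ionization energy increases across a period and decreases down a group.
(A) N (period 2, group 15) vs O (period 2, group 16): the stated order contradicts the simple trend.
(B) Be (period 2, group 2) vs Rb (period 5, group 1): the stated order agrees with the simple trend.
(C) He (period 1, group 18) vs I (period 5, group 17): the stated order agrees with the simple trend.
(D) He (period 1, group 18) vs Ga (period 4, group 13): the stated order agrees with the simple trend.
The exception is (A): pairing an electron in O's 2p⁴ costs repulsion energy, so O ionizes more easily than half-filled N (2p³).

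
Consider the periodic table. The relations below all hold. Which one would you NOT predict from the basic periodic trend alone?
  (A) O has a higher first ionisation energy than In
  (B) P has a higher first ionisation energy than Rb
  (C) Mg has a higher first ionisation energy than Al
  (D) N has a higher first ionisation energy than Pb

(C)

The general trend: first ionisation energy increases across a period and decreases down a group.
(A) O (period 2, group 16) vs In (period 5, group 13): the stated order agrees with the simple trend.
(B) P (period 3, group 15) vs Rb (period 5, group 1): the stated order agrees with the simple trend.
(C) Mg (period 3, group 2) vs Al (period 3, group 13): the stated order contradicts the simple trend.
(D) N (period 2, group 15) vs Pb (period 6, group 14): the stated order agrees with the simple trend.
The exception is (C): Al's single 3p electron is easier to remove than one from Mg's filled 3s².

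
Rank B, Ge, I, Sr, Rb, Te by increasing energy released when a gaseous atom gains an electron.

Sr < B < Rb < Ge < Te < I

B is in period 2, group 13; Ge is in period 4, group 14; Rb is in period 5, group 1; Sr is in period 5, group 2; Te is in period 5, group 16; I is in period 5, group 17.
Adding an electron releases more energy for atoms nearer the top right (short of the noble gases).
Neither a single period nor a single group — weigh both effects.
B > Sr: relative to Sr, both the across-period and down-group shifts push B's electron affinity up.
Rb > B: this pair runs against the simple trend — see the exception note.
Ge > Rb: both effects reinforce here, so Ge is clearly the higher of the two.
Te > Ge: the two effects oppose for this pair; the across-period effect wins (190 vs 119 kJ/mol).
I > Te: both are in period 5; the period trend gives I the larger value.
Note the exception: Rb has a higher electron affinity than B, contrary to the simple trend — B's ns²np¹ configuration gives only a small electron affinity — the sparsely filled np subshell binds an added electron weakly.
Note the exception: Rb has a higher electron affinity than Sr, contrary to the simple trend — adding an electron to Sr (ns²) has to open a new, higher-energy np subshell, which is unfavourable.
For reference (kJ/mol): B 27, Ge 119, Rb 47, Sr 5, Te 190, I 295.
So from lowest to highest: Sr < B < Rb < Ge < Te < I.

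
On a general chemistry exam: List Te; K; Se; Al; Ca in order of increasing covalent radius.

Se, Al, Te, Ca, K

Al is in period 3, group 13; K is in period 4, group 1; Ca is in period 4, group 2; Se is in period 4, group 16; Te is in period 5, group 16.
Radius decreases left→right (rising Z_eff, same n) and increases top→bottom (higher n).
Neither a single period nor a single group — weigh both effects.
Al > Se: period and group pull opposite ways; the across-period shift dominates (126 vs 116 pm).
Te > Al: period and group pull opposite ways; the down-group shift dominates (136 vs 126 pm).
Ca > Te: period and group pull opposite ways; the across-period shift dominates (171 vs 136 pm).
K > Ca: K lies to the left of Ca in period 4, so the across-period effect alone puts K larger.
Tabulated atomic radius (pm): Al 126, K 196, Ca 171, Se 116, Te 136.
So from smallest to largest: Se < Al < Te < Ca < K.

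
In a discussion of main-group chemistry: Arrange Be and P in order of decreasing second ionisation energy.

The second ionization energy removes an electron from the +1 ion. For each element: Be⁺ still has 1 valence electron; P⁺ still has 4 valence electrons.
All are still removing valence electrons, so compare the +1 ions as you would atoms: IE_2 generally rises across a period (higher Z_eff) and falls down a group (larger shell), subject to the usual subshell exceptions.
Valence configurations: Be⁺ [He]2s¹, P⁺ [Ne]3s²3p².
Approximate IE_2 values (kJ/mol): Be 1757, P 1907.
Putting it together, IE_2: Be < P.

P > Be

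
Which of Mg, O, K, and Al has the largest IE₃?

Mg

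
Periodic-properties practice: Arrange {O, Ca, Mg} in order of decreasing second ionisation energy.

IE_2 is the cost of taking one more electron from the +1 cation: O⁺ still has 5 valence electrons; Ca⁺ still has 1 valence electron; Mg⁺ still has 1 valence electron.
All are still removing valence electrons, so compare the +1 ions as you would atoms: IE_2 generally rises across a period (higher Z_eff) and falls down a group (larger shell), subject to the usual subshell exceptions.
Valence configurations: O⁺ [He]2s²2p³, Ca⁺ [Ar]4s¹, Mg⁺ [Ne]3s¹.
Tabulated IE_2 (kJ/mol): O 3388, Ca 1145, Mg 1451.
Overall IE_2 order: Ca < Mg < O.

O > Mg > Ca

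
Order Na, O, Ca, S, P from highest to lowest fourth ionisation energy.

IE_4 is the cost of taking one more electron from the +3 cation: Na³⁺ is already 2 electrons into the core; O³⁺ still has 3 valence electrons; Ca³⁺ is already 1 electron into the core; S³⁺ still has 3 valence electrons; P³⁺ still has 2 valence electrons.
Usually core removal costs more than valence removal, but here the competition is close: a tightly held n=2 valence electron can cost more to remove than an n=3 core electron, so the actual values have to decide it.
Valence configurations: O³⁺ [He]2s²2p¹, S³⁺ [Ne]3s²3p¹, P³⁺ [Ne]3s².
S³⁺ loses a lone 3p electron whereas P³⁺ must break into a filled 3s² pair, so IE_4(P) > IE_4(S) even though S has the higher nuclear charge.
Approximate IE_4 values (kJ/mol): Na 9543, O 7469, Ca 6491, S 4556, P 4964.
So the fourth ionization energies run S < P < Ca < O < Na.

Na > O > Ca > P > S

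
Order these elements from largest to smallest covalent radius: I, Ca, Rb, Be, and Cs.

Cs > Rb > Ca > I > Be

Across a period the added protons contract the valence shell; down a group each new principal shell makes the atom larger.
Neither a single period nor a single group — weigh both effects.
I > Be: period and group pull opposite ways; the down-group shift dominates (133 vs 102 pm).
Ca > I: the two effects oppose for this pair; the across-period effect wins (171 vs 133 pm).
Rb > Ca: both effects reinforce here, so Rb is clearly the larger of the two.
Cs > Rb: they share group 1; the group trend gives Cs the larger value.
Approximate values (pm): Be 102, Ca 171, Rb 210, I 133, Cs 232.
So from largest to smallest: Cs > Rb > Ca > I > Be.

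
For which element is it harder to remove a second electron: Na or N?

The second ionization energy removes an electron from the +1 ion. For each element: Na⁺ is the bare [Ne] core; N⁺ still has 4 valence electrons.
Pulling an electron out of a noble-gas core costs far more than removing a remaining valence electron, so Na sits at the high end of IE_2.
Approximate IE_2 values (kJ/mol): Na 4562, N 2856.
Hence IE_2: N < Na.

Na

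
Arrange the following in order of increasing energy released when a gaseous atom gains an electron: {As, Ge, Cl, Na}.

Na is in period 3, group 1; Cl is in period 3, group 17; Ge is in period 4, group 14; As is in period 4, group 15.
Adding an electron releases more energy for atoms nearer the top right (short of the noble gases).
Here both period and group differ, so the two effects have to be weighed against each other.
As > Na: period and group pull opposite ways; the across-period shift dominates (78 vs 53 kJ/mol).
Ge > As: this pair runs against the simple trend — see the exception note.
Cl > Ge: both effects reinforce here, so Cl is clearly the higher of the two.
Note the exception: Ge has a higher electron affinity than As, contrary to the simple trend — adding an electron to As's half-filled 4p³ is unfavourable, so Ge (4p²) has the more exothermic EA.
Approximate values (kJ/mol): Na 53, Cl 349, Ge 119, As 78.
So from lowest to highest: Na < As < Ge < Cl.

Na < As < Ge < Cl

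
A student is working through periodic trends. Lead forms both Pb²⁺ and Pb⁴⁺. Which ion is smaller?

Both ions have Z = 82 protons, but Pb⁴⁺ has lost more electrons, so its remaining electrons feel a larger effective nuclear charge per electron and are pulled in more tightly.
Higher positive charge → smaller ion, so Pb²⁺ > Pb⁴⁺.

Pb⁴⁺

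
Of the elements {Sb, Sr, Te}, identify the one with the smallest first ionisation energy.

Sr is in period 5, group 2; Sb is in period 5, group 15; Te is in period 5, group 16.
First ionization energy rises across a period (greater Z_eff holds electrons more tightly) and falls down a group (valence electrons are farther from the nucleus).
All lie in period 5, so first ionization energy increases left to right.
The smallest first ionisation energy among these belongs to Sr.

Sr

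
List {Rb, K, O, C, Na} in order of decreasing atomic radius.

Rb > K > Na > C > O

C is in period 2, group 14; O is in period 2, group 16; Na is in period 3, group 1; K is in period 4, group 1; Rb is in period 5, group 1.
Radius decreases left→right (rising Z_eff, same n) and increases top→bottom (higher n).
Here both period and group differ, so the two effects have to be weighed against each other.
C > O: C lies to the left of O in period 2, so the across-period effect alone puts C larger.
Na > C: both effects reinforce here, so Na is clearly the larger of the two.
K > Na: they share group 1; the group trend gives K the larger value.
Rb > K: they share group 1; the group trend gives Rb the larger value.
Approximate values (pm): C 75, O 63, Na 155, K 196, Rb 210.
So from largest to smallest: Rb > K > Na > C > O.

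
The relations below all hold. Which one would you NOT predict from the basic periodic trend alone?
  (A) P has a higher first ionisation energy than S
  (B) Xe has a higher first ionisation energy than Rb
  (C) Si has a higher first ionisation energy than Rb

The general trend: first ionisation energy increases across a period and decreases down a group.
(A) P (period 3, group 15) vs S (period 3, group 16): the stated order contradicts the simple trend.
(B) Xe (period 5, group 18) vs Rb (period 5, group 1): the stated order agrees with the simple trend.
(C) Si (period 3, group 14) vs Rb (period 5, group 1): the stated order agrees with the simple trend.
The exception is (A): S (3p⁴) ionizes more easily than half-filled P (3p³) because the paired 3p electron in S is pushed out by e⁻–e⁻ repulsion.

(A)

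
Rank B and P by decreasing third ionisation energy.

B > P

The third ionization energy removes an electron from the +2 ion. For each element: B²⁺ still has 1 valence electron; P²⁺ still has 3 valence electrons.
All are still removing valence electrons, so compare the +2 ions as you would atoms: IE_3 generally rises across a period (higher Z_eff) and falls down a group (larger shell), subject to the usual subshell exceptions.
Valence configurations: B²⁺ [He]2s¹, P²⁺ [Ne]3s²3p¹.
Approximate IE_3 values (kJ/mol): B 3660, P 2914.
Hence IE_3: P < B.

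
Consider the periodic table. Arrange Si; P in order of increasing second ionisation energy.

Si, P

Consider each +1 ion: Si⁺ still has 3 valence electrons; P⁺ still has 4 valence electrons.
All are still removing valence electrons, so compare the +1 ions as you would atoms: IE_2 generally rises across a period (higher Z_eff) and falls down a group (larger shell), subject to the usual subshell exceptions.
Valence configurations: Si⁺ [Ne]3s²3p¹, P⁺ [Ne]3s²3p².
Approximate IE_2 values (kJ/mol): Si 1577, P 1907.
Putting it together, IE_2: Si < P.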